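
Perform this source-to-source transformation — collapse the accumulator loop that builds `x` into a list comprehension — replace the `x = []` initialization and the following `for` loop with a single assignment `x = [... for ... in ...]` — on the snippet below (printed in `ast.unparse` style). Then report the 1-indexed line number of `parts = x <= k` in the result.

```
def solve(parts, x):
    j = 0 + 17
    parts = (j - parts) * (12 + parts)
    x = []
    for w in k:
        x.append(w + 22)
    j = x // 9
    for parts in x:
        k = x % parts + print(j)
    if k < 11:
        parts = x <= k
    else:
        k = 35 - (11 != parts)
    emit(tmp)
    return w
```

9

Transformed code:
def solve(parts, x):
    j = 0 + 17
    parts = (j - parts) * (12 + parts)
    x = [w + 22 for w in k]
    j = x // 9
    for parts in x:
        k = x % parts + print(j)
    if k < 11:
        parts = x <= k
    else:
        k = 35 - (11 != parts)
    emit(tmp)
    return w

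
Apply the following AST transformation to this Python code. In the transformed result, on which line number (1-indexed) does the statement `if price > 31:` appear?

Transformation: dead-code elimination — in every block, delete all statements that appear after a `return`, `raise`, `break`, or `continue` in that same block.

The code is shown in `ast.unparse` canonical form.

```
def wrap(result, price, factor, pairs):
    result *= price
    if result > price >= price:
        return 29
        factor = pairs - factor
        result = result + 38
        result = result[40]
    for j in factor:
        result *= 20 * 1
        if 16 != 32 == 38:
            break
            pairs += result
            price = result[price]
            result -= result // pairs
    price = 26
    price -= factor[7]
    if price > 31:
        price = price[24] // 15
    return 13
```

11

Transformed code:
def wrap(result, price, factor, pairs):
    result *= price
    if result > price >= price:
        return 29
    for j in factor:
        result *= 20 * 1
        if 16 != 32 == 38:
            break
    price = 26
    price -= factor[7]
    if price > 31:
        price = price[24] // 15
    return 13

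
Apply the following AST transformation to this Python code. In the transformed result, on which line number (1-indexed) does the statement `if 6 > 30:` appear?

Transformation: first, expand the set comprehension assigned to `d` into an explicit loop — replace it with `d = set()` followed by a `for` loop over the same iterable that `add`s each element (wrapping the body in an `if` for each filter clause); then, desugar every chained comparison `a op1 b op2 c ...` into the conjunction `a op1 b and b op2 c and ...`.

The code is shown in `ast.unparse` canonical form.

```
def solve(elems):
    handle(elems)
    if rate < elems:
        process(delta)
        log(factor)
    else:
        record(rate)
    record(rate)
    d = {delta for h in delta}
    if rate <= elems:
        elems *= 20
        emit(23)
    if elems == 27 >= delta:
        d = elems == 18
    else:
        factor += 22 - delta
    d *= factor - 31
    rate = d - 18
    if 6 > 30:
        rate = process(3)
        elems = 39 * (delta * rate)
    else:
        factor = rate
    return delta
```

Transformed code:
def solve(elems):
    handle(elems)
    if rate < elems:
        process(delta)
        log(factor)
    else:
        record(rate)
    record(rate)
    d = set()
    for h in delta:
        d.add(delta)
    if rate <= elems:
        elems *= 20
        emit(23)
    if elems == 27 and 27 >= delta:
        d = elems == 18
    else:
        factor += 22 - delta
    d *= factor - 31
    rate = d - 18
    if 6 > 30:
        rate = process(3)
        elems = 39 * (delta * rate)
    else:
        factor = rate
    return delta

21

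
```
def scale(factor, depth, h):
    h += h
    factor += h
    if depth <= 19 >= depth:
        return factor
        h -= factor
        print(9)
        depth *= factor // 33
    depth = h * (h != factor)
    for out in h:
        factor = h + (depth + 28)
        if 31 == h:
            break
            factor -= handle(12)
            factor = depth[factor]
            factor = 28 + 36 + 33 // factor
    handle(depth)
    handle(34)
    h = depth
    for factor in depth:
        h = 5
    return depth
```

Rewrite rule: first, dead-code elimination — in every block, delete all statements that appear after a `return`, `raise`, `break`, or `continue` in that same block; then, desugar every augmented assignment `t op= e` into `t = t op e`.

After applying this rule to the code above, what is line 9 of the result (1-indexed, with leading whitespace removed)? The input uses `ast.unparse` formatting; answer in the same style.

if 31 == h:

Transformed code:
def scale(factor, depth, h):
    h = h + h
    factor = factor + h
    if depth <= 19 >= depth:
        return factor
    depth = h * (h != factor)
    for out in h:
        factor = h + (depth + 28)
        if 31 == h:
            break
    handle(depth)
    handle(34)
    h = depth
    for factor in depth:
        h = 5
    return depth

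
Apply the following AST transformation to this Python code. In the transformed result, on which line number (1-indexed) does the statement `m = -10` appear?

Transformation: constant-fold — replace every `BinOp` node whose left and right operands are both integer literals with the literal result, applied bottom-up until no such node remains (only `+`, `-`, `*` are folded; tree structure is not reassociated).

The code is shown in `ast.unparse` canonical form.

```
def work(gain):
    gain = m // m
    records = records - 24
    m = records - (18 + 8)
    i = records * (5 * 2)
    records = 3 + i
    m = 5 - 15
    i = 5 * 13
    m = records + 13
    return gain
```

7

Transformed code:
def work(gain):
    gain = m // m
    records = records - 24
    m = records - 26
    i = records * 10
    records = 3 + i
    m = -10
    i = 65
    m = records + 13
    return gain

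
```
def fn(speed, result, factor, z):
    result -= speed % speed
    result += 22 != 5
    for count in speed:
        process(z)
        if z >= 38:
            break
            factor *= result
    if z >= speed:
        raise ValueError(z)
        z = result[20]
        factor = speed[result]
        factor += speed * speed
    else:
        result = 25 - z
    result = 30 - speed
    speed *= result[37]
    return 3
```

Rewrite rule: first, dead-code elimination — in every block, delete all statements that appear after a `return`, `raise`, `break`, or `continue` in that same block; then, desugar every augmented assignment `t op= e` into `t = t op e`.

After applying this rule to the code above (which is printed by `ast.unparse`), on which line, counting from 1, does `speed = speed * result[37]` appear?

Transformed code:
def fn(speed, result, factor, z):
    result = result - speed % speed
    result = result + (22 != 5)
    for count in speed:
        process(z)
        if z >= 38:
            break
    if z >= speed:
        raise ValueError(z)
    else:
        result = 25 - z
    result = 30 - speed
    speed = speed * result[37]
    return 3

13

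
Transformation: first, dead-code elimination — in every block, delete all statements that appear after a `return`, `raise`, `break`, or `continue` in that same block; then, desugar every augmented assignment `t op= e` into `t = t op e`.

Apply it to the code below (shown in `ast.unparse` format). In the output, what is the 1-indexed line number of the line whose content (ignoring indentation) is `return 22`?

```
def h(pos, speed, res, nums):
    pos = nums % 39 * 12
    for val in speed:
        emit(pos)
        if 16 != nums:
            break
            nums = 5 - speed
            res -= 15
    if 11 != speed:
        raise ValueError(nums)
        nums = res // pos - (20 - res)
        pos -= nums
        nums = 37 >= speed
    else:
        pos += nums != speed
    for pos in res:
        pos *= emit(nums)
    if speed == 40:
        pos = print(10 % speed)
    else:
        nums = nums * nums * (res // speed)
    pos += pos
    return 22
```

Transformed code:
def h(pos, speed, res, nums):
    pos = nums % 39 * 12
    for val in speed:
        emit(pos)
        if 16 != nums:
            break
    if 11 != speed:
        raise ValueError(nums)
    else:
        pos = pos + (nums != speed)
    for pos in res:
        pos = pos * emit(nums)
    if speed == 40:
        pos = print(10 % speed)
    else:
        nums = nums * nums * (res // speed)
    pos = pos + pos
    return 22

18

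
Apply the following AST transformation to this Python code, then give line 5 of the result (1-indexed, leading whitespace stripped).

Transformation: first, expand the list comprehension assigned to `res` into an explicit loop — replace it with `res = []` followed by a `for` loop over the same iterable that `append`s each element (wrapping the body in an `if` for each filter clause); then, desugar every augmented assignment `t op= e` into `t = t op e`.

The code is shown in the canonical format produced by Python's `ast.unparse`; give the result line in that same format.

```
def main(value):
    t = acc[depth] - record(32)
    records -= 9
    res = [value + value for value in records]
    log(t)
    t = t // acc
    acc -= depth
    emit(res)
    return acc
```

Transformed code:
def main(value):
    t = acc[depth] - record(32)
    records = records - 9
    res = []
    for value in records:
        res.append(value + value)
    log(t)
    t = t // acc
    acc = acc - depth
    emit(res)
    return acc

for value in records:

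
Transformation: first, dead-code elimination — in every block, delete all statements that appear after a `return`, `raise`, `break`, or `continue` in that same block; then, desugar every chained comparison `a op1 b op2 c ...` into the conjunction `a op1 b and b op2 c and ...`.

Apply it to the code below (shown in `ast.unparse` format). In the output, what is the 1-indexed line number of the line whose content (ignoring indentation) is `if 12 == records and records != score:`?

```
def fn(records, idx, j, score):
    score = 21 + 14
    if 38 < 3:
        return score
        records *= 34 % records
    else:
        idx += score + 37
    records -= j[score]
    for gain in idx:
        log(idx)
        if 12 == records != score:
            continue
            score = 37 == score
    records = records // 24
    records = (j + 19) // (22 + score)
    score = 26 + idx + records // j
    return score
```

10

Transformed code:
def fn(records, idx, j, score):
    score = 21 + 14
    if 38 < 3:
        return score
    else:
        idx += score + 37
    records -= j[score]
    for gain in idx:
        log(idx)
        if 12 == records and records != score:
            continue
    records = records // 24
    records = (j + 19) // (22 + score)
    score = 26 + idx + records // j
    return score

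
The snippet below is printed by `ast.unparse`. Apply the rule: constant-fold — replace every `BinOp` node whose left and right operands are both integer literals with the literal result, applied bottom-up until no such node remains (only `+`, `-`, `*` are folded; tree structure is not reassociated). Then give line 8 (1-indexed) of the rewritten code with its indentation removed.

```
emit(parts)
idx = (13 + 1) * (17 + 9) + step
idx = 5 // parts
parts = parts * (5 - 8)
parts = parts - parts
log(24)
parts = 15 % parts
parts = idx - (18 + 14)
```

parts = idx - 32

Transformed code:
emit(parts)
idx = 364 + step
idx = 5 // parts
parts = parts * -3
parts = parts - parts
log(24)
parts = 15 % parts
parts = idx - 32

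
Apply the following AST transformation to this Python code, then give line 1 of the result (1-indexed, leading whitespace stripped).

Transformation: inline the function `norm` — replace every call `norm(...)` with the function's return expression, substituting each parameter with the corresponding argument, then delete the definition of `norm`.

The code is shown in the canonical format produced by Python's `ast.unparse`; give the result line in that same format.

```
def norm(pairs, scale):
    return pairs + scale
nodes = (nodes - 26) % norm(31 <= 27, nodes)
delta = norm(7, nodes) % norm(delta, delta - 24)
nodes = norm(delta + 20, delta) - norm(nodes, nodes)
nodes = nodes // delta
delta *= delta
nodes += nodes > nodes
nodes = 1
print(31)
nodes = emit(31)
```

nodes = (nodes - 26) % ((31 <= 27) + nodes)

Transformed code:
nodes = (nodes - 26) % ((31 <= 27) + nodes)
delta = (7 + nodes) % (delta + (delta - 24))
nodes = delta + 20 + delta - (nodes + nodes)
nodes = nodes // delta
delta *= delta
nodes += nodes > nodes
nodes = 1
print(31)
nodes = emit(31)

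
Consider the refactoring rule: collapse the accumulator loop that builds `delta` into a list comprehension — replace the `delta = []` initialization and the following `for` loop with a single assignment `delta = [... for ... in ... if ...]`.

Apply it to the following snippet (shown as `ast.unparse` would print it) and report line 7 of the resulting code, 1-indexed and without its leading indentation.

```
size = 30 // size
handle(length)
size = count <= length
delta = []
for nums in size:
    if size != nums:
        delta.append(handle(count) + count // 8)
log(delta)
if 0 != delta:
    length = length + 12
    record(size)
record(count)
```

Transformed code:
size = 30 // size
handle(length)
size = count <= length
delta = [handle(count) + count // 8 for nums in size if size != nums]
log(delta)
if 0 != delta:
    length = length + 12
    record(size)
record(count)

length = length + 12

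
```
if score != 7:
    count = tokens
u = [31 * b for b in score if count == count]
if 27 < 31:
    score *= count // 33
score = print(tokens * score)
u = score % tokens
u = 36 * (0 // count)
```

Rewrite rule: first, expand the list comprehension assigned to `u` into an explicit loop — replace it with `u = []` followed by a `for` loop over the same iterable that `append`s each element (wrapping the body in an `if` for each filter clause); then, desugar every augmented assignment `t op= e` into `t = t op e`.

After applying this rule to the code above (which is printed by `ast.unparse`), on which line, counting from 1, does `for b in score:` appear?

4

Transformed code:
if score != 7:
    count = tokens
u = []
for b in score:
    if count == count:
        u.append(31 * b)
if 27 < 31:
    score = score * (count // 33)
score = print(tokens * score)
u = score % tokens
u = 36 * (0 // count)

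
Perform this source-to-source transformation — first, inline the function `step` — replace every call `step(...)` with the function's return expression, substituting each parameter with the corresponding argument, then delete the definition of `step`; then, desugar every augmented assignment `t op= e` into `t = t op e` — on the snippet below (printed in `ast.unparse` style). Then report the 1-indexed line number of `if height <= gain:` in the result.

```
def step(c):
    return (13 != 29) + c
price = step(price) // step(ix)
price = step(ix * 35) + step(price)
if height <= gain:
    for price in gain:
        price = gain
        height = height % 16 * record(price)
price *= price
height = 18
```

Transformed code:
price = ((13 != 29) + price) // ((13 != 29) + ix)
price = (13 != 29) + ix * 35 + ((13 != 29) + price)
if height <= gain:
    for price in gain:
        price = gain
        height = height % 16 * record(price)
price = price * price
height = 18

3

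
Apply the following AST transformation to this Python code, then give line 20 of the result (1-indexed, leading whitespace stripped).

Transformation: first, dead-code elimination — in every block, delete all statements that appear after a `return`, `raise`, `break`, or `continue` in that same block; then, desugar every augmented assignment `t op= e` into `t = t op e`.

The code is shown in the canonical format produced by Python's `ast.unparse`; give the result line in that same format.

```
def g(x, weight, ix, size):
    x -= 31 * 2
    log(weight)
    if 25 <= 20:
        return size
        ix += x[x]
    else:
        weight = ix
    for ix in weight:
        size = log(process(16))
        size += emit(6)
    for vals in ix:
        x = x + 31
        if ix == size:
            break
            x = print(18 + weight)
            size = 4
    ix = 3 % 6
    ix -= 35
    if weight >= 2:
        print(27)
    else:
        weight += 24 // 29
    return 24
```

weight = weight + 24 // 29

Transformed code:
def g(x, weight, ix, size):
    x = x - 31 * 2
    log(weight)
    if 25 <= 20:
        return size
    else:
        weight = ix
    for ix in weight:
        size = log(process(16))
        size = size + emit(6)
    for vals in ix:
        x = x + 31
        if ix == size:
            break
    ix = 3 % 6
    ix = ix - 35
    if weight >= 2:
        print(27)
    else:
        weight = weight + 24 // 29
    return 24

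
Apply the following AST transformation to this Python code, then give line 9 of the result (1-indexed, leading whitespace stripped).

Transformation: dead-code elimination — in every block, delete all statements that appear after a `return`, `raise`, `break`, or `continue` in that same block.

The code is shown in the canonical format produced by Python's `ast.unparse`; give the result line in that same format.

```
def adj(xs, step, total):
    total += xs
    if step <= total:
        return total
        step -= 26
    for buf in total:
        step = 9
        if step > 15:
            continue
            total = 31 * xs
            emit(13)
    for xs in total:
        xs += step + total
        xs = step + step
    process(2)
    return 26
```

for xs in total:

Transformed code:
def adj(xs, step, total):
    total += xs
    if step <= total:
        return total
    for buf in total:
        step = 9
        if step > 15:
            continue
    for xs in total:
        xs += step + total
        xs = step + step
    process(2)
    return 26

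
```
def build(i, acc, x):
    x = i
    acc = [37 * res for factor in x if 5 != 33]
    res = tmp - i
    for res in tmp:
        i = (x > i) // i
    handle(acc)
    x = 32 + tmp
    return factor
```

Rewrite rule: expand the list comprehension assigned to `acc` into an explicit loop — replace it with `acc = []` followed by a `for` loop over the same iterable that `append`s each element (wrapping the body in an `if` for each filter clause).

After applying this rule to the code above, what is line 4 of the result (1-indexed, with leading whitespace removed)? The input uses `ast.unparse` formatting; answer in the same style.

for factor in x:

Transformed code:
def build(i, acc, x):
    x = i
    acc = []
    for factor in x:
        if 5 != 33:
            acc.append(37 * res)
    res = tmp - i
    for res in tmp:
        i = (x > i) // i
    handle(acc)
    x = 32 + tmp
    return factor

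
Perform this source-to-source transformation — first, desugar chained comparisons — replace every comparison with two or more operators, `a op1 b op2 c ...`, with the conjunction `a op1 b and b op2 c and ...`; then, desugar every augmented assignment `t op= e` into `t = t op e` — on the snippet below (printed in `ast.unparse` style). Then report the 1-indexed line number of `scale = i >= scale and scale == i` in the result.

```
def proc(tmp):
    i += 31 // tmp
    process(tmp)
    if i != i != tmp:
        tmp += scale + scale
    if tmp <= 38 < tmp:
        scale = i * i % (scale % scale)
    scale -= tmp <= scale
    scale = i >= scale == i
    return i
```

Transformed code:
def proc(tmp):
    i = i + 31 // tmp
    process(tmp)
    if i != i and i != tmp:
        tmp = tmp + (scale + scale)
    if tmp <= 38 and 38 < tmp:
        scale = i * i % (scale % scale)
    scale = scale - (tmp <= scale)
    scale = i >= scale and scale == i
    return i

9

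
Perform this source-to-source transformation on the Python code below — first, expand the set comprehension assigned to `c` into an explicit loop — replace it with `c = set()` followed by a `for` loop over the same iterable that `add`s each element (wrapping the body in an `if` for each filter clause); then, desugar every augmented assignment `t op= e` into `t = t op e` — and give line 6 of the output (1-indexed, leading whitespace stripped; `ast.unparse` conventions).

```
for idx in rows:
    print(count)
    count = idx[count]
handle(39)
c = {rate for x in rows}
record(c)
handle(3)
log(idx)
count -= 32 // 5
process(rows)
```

for x in rows:

Transformed code:
for idx in rows:
    print(count)
    count = idx[count]
handle(39)
c = set()
for x in rows:
    c.add(rate)
record(c)
handle(3)
log(idx)
count = count - 32 // 5
process(rows)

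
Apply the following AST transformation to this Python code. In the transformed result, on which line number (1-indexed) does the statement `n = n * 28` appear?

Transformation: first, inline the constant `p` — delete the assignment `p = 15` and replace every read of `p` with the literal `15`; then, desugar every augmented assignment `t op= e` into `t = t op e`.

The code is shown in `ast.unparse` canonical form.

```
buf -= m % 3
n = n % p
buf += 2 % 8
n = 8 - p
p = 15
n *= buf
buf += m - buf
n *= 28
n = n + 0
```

7

Transformed code:
buf = buf - m % 3
n = n % 15
buf = buf + 2 % 8
n = 8 - 15
n = n * buf
buf = buf + (m - buf)
n = n * 28
n = n + 0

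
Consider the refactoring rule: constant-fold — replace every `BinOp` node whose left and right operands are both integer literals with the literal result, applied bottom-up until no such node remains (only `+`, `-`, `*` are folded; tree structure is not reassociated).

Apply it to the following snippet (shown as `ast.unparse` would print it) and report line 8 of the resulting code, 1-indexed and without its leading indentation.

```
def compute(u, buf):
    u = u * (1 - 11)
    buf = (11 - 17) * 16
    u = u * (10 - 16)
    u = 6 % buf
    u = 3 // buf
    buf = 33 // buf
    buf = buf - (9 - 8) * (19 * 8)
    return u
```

buf = buf - 152

Transformed code:
def compute(u, buf):
    u = u * -10
    buf = -96
    u = u * -6
    u = 6 % buf
    u = 3 // buf
    buf = 33 // buf
    buf = buf - 152
    return u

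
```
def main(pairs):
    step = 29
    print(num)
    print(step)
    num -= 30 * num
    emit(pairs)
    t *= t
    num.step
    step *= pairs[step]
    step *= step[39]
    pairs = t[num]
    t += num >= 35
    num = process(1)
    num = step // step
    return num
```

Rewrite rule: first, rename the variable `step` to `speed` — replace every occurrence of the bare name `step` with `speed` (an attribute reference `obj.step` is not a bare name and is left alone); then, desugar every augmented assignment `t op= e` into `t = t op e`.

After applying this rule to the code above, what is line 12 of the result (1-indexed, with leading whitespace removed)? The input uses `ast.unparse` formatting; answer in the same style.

Transformed code:
def main(pairs):
    speed = 29
    print(num)
    print(speed)
    num = num - 30 * num
    emit(pairs)
    t = t * t
    num.step
    speed = speed * pairs[speed]
    speed = speed * speed[39]
    pairs = t[num]
    t = t + (num >= 35)
    num = process(1)
    num = speed // speed
    return num

t = t + (num >= 35)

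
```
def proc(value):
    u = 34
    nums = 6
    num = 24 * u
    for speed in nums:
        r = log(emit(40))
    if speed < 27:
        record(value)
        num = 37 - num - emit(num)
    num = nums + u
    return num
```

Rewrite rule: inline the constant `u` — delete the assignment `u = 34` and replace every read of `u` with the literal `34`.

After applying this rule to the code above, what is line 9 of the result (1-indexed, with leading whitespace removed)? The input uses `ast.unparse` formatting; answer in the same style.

num = nums + 34

Transformed code:
def proc(value):
    nums = 6
    num = 24 * 34
    for speed in nums:
        r = log(emit(40))
    if speed < 27:
        record(value)
        num = 37 - num - emit(num)
    num = nums + 34
    return num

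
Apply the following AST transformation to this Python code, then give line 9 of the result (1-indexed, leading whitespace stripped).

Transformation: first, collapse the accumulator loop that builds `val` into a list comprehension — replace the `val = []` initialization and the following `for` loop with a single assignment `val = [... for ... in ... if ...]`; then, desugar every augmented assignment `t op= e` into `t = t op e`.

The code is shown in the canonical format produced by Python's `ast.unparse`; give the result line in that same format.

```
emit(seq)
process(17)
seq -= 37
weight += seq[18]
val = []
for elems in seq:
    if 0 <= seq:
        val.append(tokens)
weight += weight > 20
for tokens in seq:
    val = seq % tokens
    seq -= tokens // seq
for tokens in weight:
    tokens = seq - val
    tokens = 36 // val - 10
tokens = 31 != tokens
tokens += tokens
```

seq = seq - tokens // seq

Transformed code:
emit(seq)
process(17)
seq = seq - 37
weight = weight + seq[18]
val = [tokens for elems in seq if 0 <= seq]
weight = weight + (weight > 20)
for tokens in seq:
    val = seq % tokens
    seq = seq - tokens // seq
for tokens in weight:
    tokens = seq - val
    tokens = 36 // val - 10
tokens = 31 != tokens
tokens = tokens + tokens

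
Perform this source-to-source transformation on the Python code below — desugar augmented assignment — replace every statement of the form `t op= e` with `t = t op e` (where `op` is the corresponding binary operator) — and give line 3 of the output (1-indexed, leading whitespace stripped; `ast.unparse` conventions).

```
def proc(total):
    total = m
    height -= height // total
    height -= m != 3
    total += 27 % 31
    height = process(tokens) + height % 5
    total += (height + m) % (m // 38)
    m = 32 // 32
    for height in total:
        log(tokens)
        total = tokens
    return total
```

Transformed code:
def proc(total):
    total = m
    height = height - height // total
    height = height - (m != 3)
    total = total + 27 % 31
    height = process(tokens) + height % 5
    total = total + (height + m) % (m // 38)
    m = 32 // 32
    for height in total:
        log(tokens)
        total = tokens
    return total

height = height - height // total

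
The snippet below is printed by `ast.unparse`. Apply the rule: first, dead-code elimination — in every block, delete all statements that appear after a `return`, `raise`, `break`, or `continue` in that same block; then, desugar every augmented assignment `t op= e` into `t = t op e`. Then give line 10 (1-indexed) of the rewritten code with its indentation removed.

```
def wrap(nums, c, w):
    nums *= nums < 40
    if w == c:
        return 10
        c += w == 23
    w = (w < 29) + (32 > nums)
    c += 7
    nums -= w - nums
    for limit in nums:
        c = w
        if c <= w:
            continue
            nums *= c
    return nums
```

if c <= w:

Transformed code:
def wrap(nums, c, w):
    nums = nums * (nums < 40)
    if w == c:
        return 10
    w = (w < 29) + (32 > nums)
    c = c + 7
    nums = nums - (w - nums)
    for limit in nums:
        c = w
        if c <= w:
            continue
    return nums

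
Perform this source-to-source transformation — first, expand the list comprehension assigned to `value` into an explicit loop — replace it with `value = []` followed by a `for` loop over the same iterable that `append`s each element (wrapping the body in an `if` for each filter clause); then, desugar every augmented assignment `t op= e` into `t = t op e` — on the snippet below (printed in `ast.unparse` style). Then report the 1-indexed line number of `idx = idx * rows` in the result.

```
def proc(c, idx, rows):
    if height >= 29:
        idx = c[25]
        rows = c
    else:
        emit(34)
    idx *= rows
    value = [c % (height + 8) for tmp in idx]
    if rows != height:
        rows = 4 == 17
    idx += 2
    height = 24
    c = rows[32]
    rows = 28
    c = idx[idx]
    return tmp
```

7

Transformed code:
def proc(c, idx, rows):
    if height >= 29:
        idx = c[25]
        rows = c
    else:
        emit(34)
    idx = idx * rows
    value = []
    for tmp in idx:
        value.append(c % (height + 8))
    if rows != height:
        rows = 4 == 17
    idx = idx + 2
    height = 24
    c = rows[32]
    rows = 28
    c = idx[idx]
    return tmp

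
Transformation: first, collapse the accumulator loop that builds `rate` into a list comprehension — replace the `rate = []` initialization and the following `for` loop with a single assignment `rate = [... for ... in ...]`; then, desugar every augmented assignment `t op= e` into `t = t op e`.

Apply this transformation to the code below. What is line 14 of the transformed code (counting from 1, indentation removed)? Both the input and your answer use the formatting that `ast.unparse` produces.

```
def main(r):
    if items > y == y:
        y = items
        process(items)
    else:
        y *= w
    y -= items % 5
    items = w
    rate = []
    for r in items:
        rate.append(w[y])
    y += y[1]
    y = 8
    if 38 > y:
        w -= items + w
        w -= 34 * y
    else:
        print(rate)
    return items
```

Transformed code:
def main(r):
    if items > y == y:
        y = items
        process(items)
    else:
        y = y * w
    y = y - items % 5
    items = w
    rate = [w[y] for r in items]
    y = y + y[1]
    y = 8
    if 38 > y:
        w = w - (items + w)
        w = w - 34 * y
    else:
        print(rate)
    return items

w = w - 34 * y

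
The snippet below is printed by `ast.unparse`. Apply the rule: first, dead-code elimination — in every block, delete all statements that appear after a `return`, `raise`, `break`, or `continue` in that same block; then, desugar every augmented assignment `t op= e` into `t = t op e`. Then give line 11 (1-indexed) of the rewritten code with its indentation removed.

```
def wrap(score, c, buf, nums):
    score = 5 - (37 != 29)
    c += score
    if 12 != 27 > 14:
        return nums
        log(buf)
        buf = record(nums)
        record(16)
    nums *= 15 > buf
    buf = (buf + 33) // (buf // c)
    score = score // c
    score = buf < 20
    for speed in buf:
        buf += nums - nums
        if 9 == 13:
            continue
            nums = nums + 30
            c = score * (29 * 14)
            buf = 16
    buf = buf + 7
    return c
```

buf = buf + (nums - nums)

Transformed code:
def wrap(score, c, buf, nums):
    score = 5 - (37 != 29)
    c = c + score
    if 12 != 27 > 14:
        return nums
    nums = nums * (15 > buf)
    buf = (buf + 33) // (buf // c)
    score = score // c
    score = buf < 20
    for speed in buf:
        buf = buf + (nums - nums)
        if 9 == 13:
            continue
    buf = buf + 7
    return c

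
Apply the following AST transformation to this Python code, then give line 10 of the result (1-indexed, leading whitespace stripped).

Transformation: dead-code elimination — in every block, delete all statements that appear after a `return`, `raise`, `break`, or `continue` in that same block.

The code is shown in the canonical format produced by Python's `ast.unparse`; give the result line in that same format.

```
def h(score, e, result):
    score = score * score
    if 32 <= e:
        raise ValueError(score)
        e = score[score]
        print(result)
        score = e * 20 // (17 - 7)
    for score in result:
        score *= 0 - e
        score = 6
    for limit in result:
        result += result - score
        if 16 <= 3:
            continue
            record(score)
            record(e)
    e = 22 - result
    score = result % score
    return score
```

if 16 <= 3:

Transformed code:
def h(score, e, result):
    score = score * score
    if 32 <= e:
        raise ValueError(score)
    for score in result:
        score *= 0 - e
        score = 6
    for limit in result:
        result += result - score
        if 16 <= 3:
            continue
    e = 22 - result
    score = result % score
    return score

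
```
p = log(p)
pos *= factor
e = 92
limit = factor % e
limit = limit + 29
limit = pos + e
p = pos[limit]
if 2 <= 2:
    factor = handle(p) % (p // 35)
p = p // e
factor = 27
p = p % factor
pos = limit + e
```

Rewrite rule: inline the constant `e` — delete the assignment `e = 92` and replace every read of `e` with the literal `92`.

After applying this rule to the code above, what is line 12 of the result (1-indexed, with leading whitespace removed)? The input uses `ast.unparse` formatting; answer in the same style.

Transformed code:
p = log(p)
pos *= factor
limit = factor % 92
limit = limit + 29
limit = pos + 92
p = pos[limit]
if 2 <= 2:
    factor = handle(p) % (p // 35)
p = p // 92
factor = 27
p = p % factor
pos = limit + 92

pos = limit + 92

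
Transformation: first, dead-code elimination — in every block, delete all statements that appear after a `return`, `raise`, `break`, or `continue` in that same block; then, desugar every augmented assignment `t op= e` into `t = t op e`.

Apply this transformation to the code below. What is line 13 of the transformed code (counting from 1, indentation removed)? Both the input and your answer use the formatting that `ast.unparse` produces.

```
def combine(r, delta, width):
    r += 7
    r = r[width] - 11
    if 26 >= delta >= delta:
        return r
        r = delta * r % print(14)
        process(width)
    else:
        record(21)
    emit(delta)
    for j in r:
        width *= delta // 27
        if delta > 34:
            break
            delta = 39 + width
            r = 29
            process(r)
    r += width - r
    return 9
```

Transformed code:
def combine(r, delta, width):
    r = r + 7
    r = r[width] - 11
    if 26 >= delta >= delta:
        return r
    else:
        record(21)
    emit(delta)
    for j in r:
        width = width * (delta // 27)
        if delta > 34:
            break
    r = r + (width - r)
    return 9

r = r + (width - r)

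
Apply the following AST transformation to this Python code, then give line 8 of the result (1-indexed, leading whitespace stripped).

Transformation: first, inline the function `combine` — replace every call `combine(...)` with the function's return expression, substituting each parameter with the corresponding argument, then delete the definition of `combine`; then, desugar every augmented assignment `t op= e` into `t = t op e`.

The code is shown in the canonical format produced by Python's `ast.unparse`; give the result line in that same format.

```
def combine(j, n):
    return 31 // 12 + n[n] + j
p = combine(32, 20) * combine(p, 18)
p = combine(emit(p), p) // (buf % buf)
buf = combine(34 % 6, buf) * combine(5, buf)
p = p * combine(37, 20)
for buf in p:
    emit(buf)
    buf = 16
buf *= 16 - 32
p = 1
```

Transformed code:
p = (31 // 12 + 20[20] + 32) * (31 // 12 + 18[18] + p)
p = (31 // 12 + p[p] + emit(p)) // (buf % buf)
buf = (31 // 12 + buf[buf] + 34 % 6) * (31 // 12 + buf[buf] + 5)
p = p * (31 // 12 + 20[20] + 37)
for buf in p:
    emit(buf)
    buf = 16
buf = buf * (16 - 32)
p = 1

buf = buf * (16 - 32)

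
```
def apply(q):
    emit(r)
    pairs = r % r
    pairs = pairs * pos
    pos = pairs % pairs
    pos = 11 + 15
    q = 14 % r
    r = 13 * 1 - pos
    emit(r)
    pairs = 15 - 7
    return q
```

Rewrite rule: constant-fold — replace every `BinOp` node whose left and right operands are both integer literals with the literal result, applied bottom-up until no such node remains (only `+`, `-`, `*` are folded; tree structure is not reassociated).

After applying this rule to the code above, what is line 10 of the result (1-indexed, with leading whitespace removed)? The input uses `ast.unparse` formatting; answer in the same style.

Transformed code:
def apply(q):
    emit(r)
    pairs = r % r
    pairs = pairs * pos
    pos = pairs % pairs
    pos = 26
    q = 14 % r
    r = 13 - pos
    emit(r)
    pairs = 8
    return q

pairs = 8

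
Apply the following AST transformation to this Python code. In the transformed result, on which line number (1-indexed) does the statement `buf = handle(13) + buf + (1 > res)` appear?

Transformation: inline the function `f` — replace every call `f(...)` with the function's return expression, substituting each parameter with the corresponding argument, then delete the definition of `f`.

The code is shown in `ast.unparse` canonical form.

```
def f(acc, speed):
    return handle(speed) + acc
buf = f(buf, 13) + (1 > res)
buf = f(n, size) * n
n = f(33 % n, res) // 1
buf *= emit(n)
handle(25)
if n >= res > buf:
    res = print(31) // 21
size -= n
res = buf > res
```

1

Transformed code:
buf = handle(13) + buf + (1 > res)
buf = (handle(size) + n) * n
n = (handle(res) + 33 % n) // 1
buf *= emit(n)
handle(25)
if n >= res > buf:
    res = print(31) // 21
size -= n
res = buf > res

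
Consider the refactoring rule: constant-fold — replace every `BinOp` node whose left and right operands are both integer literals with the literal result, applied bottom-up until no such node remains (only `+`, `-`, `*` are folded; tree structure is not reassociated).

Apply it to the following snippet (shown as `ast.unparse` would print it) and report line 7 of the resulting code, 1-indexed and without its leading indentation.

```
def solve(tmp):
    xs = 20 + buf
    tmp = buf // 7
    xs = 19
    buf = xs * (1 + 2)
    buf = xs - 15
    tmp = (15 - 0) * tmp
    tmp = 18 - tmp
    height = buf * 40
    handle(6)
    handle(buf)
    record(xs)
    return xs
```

Transformed code:
def solve(tmp):
    xs = 20 + buf
    tmp = buf // 7
    xs = 19
    buf = xs * 3
    buf = xs - 15
    tmp = 15 * tmp
    tmp = 18 - tmp
    height = buf * 40
    handle(6)
    handle(buf)
    record(xs)
    return xs

tmp = 15 * tmp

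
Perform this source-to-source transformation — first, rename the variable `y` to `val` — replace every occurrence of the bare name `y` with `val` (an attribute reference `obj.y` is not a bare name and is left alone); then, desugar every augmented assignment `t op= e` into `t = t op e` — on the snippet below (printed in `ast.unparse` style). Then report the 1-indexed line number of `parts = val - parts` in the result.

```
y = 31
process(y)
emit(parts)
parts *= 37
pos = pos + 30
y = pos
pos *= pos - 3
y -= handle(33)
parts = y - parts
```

9

Transformed code:
val = 31
process(val)
emit(parts)
parts = parts * 37
pos = pos + 30
val = pos
pos = pos * (pos - 3)
val = val - handle(33)
parts = val - parts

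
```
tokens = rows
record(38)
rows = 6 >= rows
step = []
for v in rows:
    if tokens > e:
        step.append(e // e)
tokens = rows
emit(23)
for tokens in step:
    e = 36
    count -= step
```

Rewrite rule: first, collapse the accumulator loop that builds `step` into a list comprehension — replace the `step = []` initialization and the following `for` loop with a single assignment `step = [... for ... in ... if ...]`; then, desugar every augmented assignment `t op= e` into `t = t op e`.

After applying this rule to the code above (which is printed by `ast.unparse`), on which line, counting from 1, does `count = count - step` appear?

9

Transformed code:
tokens = rows
record(38)
rows = 6 >= rows
step = [e // e for v in rows if tokens > e]
tokens = rows
emit(23)
for tokens in step:
    e = 36
    count = count - step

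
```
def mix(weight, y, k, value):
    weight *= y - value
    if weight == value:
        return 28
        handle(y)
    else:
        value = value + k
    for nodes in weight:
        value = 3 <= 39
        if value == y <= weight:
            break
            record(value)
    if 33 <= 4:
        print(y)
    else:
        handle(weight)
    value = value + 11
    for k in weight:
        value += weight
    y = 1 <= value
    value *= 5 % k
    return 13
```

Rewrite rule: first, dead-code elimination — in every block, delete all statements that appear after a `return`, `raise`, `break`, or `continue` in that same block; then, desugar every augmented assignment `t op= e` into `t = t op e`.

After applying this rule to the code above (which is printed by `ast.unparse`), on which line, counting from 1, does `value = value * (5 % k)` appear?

19

Transformed code:
def mix(weight, y, k, value):
    weight = weight * (y - value)
    if weight == value:
        return 28
    else:
        value = value + k
    for nodes in weight:
        value = 3 <= 39
        if value == y <= weight:
            break
    if 33 <= 4:
        print(y)
    else:
        handle(weight)
    value = value + 11
    for k in weight:
        value = value + weight
    y = 1 <= value
    value = value * (5 % k)
    return 13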